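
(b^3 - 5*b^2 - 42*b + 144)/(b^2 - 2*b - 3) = (b^2 - 2*b - 48)/(b + 1)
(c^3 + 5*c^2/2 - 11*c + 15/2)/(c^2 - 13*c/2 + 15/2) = (c^2 + 4*c - 5)/(c - 5)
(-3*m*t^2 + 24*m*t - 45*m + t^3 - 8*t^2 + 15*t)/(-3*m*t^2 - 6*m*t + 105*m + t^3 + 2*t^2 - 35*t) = (t - 3)/(t + 7)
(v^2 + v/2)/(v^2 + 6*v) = (v + 1/2)/(v + 6)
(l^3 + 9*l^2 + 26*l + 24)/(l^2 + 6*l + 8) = l + 3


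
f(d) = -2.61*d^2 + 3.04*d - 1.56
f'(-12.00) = 65.68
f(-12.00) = -413.88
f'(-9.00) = 50.02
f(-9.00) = -240.33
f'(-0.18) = 3.98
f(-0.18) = -2.19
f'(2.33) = -9.12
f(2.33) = -8.65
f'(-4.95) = 28.88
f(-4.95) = -80.56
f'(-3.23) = 19.90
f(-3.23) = -38.61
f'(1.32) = -3.85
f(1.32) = -2.09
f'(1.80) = -6.36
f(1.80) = -4.54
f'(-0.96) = 8.05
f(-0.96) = -6.88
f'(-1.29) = 9.77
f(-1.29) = -9.82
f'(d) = 3.04 - 5.22*d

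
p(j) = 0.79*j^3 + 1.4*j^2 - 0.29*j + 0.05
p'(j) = 2.37*j^2 + 2.8*j - 0.29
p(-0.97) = 0.93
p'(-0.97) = -0.78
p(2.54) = 21.29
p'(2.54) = 22.11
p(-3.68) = -19.29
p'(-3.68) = 21.50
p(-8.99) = -458.19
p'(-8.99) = 166.08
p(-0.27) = 0.21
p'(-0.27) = -0.87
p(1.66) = 7.04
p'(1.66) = 10.89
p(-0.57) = 0.52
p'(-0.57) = -1.12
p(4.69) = 110.98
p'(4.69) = 64.97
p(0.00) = 0.05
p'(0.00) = -0.29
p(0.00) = 0.05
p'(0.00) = -0.29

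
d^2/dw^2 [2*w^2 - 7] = 4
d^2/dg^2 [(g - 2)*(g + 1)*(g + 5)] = 6*g + 8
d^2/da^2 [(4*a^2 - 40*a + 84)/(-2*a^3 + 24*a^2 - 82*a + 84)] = -4/(a^3 - 6*a^2 + 12*a - 8)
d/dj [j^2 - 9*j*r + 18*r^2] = 2*j - 9*r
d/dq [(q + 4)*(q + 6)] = 2*q + 10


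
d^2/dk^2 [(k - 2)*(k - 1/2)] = 2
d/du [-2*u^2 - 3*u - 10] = -4*u - 3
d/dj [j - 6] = 1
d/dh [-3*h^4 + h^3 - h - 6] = -12*h^3 + 3*h^2 - 1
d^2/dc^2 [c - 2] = 0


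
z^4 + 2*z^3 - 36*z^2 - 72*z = z*(z - 6)*(z + 2)*(z + 6)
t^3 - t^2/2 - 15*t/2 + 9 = (t - 2)*(t - 3/2)*(t + 3)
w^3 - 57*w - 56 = (w - 8)*(w + 1)*(w + 7)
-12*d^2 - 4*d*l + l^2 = (-6*d + l)*(2*d + l)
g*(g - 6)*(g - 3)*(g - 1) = g^4 - 10*g^3 + 27*g^2 - 18*g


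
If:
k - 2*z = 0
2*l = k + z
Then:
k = 2*z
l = 3*z/2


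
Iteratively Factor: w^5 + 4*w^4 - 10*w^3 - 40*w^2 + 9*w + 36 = (w + 1)*(w^4 + 3*w^3 - 13*w^2 - 27*w + 36) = (w - 3)*(w + 1)*(w^3 + 6*w^2 + 5*w - 12) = (w - 3)*(w + 1)*(w + 4)*(w^2 + 2*w - 3) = (w - 3)*(w + 1)*(w + 3)*(w + 4)*(w - 1)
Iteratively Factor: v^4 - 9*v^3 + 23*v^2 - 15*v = (v - 5)*(v^3 - 4*v^2 + 3*v) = (v - 5)*(v - 1)*(v^2 - 3*v) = v*(v - 5)*(v - 1)*(v - 3)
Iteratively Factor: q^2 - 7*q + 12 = (q - 4)*(q - 3)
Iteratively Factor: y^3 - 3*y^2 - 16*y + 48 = (y + 4)*(y^2 - 7*y + 12) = (y - 4)*(y + 4)*(y - 3)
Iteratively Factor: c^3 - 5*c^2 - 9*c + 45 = (c + 3)*(c^2 - 8*c + 15) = (c - 3)*(c + 3)*(c - 5)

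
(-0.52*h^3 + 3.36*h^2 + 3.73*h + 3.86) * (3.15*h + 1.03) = -1.638*h^4 + 10.0484*h^3 + 15.2103*h^2 + 16.0009*h + 3.9758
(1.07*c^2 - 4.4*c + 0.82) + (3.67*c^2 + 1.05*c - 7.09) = 4.74*c^2 - 3.35*c - 6.27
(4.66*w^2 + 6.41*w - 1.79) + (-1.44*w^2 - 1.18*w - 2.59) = 3.22*w^2 + 5.23*w - 4.38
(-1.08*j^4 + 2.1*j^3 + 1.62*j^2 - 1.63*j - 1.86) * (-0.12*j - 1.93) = 0.1296*j^5 + 1.8324*j^4 - 4.2474*j^3 - 2.931*j^2 + 3.3691*j + 3.5898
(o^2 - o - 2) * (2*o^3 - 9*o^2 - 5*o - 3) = 2*o^5 - 11*o^4 + 20*o^2 + 13*o + 6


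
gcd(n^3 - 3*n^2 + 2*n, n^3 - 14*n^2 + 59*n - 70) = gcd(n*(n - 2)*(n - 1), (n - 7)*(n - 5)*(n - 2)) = n - 2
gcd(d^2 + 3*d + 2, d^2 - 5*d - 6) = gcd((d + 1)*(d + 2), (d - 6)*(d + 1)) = d + 1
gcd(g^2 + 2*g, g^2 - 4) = g + 2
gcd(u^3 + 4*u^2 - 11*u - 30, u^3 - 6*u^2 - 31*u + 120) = u^2 + 2*u - 15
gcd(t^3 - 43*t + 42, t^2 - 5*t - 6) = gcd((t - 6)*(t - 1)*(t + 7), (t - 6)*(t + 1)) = t - 6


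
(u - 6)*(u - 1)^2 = u^3 - 8*u^2 + 13*u - 6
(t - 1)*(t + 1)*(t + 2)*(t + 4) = t^4 + 6*t^3 + 7*t^2 - 6*t - 8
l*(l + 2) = l^2 + 2*l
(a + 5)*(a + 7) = a^2 + 12*a + 35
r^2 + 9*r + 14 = (r + 2)*(r + 7)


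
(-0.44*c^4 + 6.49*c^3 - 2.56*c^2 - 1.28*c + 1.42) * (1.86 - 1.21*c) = 0.5324*c^5 - 8.6713*c^4 + 15.169*c^3 - 3.2128*c^2 - 4.099*c + 2.6412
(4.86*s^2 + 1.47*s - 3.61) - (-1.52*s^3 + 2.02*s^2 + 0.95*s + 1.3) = 1.52*s^3 + 2.84*s^2 + 0.52*s - 4.91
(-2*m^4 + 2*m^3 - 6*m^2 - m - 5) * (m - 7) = -2*m^5 + 16*m^4 - 20*m^3 + 41*m^2 + 2*m + 35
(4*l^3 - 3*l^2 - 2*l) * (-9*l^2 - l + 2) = -36*l^5 + 23*l^4 + 29*l^3 - 4*l^2 - 4*l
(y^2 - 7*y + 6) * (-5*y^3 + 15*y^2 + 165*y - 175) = -5*y^5 + 50*y^4 + 30*y^3 - 1240*y^2 + 2215*y - 1050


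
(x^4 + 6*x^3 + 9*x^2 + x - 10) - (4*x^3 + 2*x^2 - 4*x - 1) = x^4 + 2*x^3 + 7*x^2 + 5*x - 9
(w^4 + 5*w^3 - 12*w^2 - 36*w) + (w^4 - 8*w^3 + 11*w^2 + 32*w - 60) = 2*w^4 - 3*w^3 - w^2 - 4*w - 60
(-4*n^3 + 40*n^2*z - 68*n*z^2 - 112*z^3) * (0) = 0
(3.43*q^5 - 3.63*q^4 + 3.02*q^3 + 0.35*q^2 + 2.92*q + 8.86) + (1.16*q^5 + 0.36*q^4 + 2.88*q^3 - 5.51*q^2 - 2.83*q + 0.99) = 4.59*q^5 - 3.27*q^4 + 5.9*q^3 - 5.16*q^2 + 0.0899999999999999*q + 9.85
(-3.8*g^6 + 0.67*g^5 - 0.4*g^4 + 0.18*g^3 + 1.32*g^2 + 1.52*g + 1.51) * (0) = 0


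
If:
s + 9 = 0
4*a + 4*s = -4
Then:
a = 8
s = -9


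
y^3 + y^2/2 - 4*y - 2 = (y - 2)*(y + 1/2)*(y + 2)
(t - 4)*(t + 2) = t^2 - 2*t - 8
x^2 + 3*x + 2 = (x + 1)*(x + 2)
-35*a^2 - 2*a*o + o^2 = (-7*a + o)*(5*a + o)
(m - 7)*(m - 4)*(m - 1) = m^3 - 12*m^2 + 39*m - 28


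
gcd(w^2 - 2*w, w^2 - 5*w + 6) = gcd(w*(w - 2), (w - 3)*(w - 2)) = w - 2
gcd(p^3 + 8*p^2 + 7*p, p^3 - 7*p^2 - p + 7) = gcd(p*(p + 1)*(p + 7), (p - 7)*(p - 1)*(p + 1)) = p + 1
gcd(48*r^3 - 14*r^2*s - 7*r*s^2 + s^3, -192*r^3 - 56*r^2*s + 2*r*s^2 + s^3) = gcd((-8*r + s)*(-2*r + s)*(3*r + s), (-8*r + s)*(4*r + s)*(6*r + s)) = 8*r - s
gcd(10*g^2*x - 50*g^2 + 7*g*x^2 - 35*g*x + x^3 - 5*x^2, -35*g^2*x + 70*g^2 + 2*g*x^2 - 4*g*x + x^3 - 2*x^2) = 1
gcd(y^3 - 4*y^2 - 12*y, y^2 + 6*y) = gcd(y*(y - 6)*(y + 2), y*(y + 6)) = y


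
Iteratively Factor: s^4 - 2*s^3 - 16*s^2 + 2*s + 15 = (s + 1)*(s^3 - 3*s^2 - 13*s + 15) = (s - 1)*(s + 1)*(s^2 - 2*s - 15) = (s - 5)*(s - 1)*(s + 1)*(s + 3)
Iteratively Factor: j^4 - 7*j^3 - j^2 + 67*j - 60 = (j - 5)*(j^3 - 2*j^2 - 11*j + 12) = (j - 5)*(j - 1)*(j^2 - j - 12) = (j - 5)*(j - 4)*(j - 1)*(j + 3)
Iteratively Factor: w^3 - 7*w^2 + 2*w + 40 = (w - 4)*(w^2 - 3*w - 10) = (w - 4)*(w + 2)*(w - 5)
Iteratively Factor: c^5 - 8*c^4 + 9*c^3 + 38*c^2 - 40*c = (c + 2)*(c^4 - 10*c^3 + 29*c^2 - 20*c) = (c - 4)*(c + 2)*(c^3 - 6*c^2 + 5*c) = c*(c - 4)*(c + 2)*(c^2 - 6*c + 5) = c*(c - 4)*(c - 1)*(c + 2)*(c - 5)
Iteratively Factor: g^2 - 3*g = (g)*(g - 3)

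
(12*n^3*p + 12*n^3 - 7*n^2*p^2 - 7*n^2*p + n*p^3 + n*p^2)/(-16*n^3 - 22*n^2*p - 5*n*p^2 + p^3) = n*(-12*n^2*p - 12*n^2 + 7*n*p^2 + 7*n*p - p^3 - p^2)/(16*n^3 + 22*n^2*p + 5*n*p^2 - p^3)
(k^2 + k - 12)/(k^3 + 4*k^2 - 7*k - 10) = (k^2 + k - 12)/(k^3 + 4*k^2 - 7*k - 10)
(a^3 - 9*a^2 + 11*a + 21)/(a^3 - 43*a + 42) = (a^3 - 9*a^2 + 11*a + 21)/(a^3 - 43*a + 42)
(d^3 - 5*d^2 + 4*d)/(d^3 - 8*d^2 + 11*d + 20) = d*(d - 1)/(d^2 - 4*d - 5)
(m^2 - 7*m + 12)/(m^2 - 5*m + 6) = (m - 4)/(m - 2)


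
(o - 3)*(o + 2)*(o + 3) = o^3 + 2*o^2 - 9*o - 18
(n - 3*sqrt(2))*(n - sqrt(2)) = n^2 - 4*sqrt(2)*n + 6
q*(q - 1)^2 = q^3 - 2*q^2 + q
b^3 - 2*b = b*(b - sqrt(2))*(b + sqrt(2))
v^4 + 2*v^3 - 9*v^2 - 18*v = v*(v - 3)*(v + 2)*(v + 3)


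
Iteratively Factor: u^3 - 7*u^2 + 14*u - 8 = (u - 2)*(u^2 - 5*u + 4) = (u - 2)*(u - 1)*(u - 4)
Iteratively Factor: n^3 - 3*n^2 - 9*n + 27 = (n - 3)*(n^2 - 9) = (n - 3)^2*(n + 3)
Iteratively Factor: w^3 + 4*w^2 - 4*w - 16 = (w + 4)*(w^2 - 4) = (w - 2)*(w + 4)*(w + 2)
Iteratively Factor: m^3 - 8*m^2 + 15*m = (m - 5)*(m^2 - 3*m) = m*(m - 5)*(m - 3)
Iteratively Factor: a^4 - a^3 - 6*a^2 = (a + 2)*(a^3 - 3*a^2) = a*(a + 2)*(a^2 - 3*a) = a^2*(a + 2)*(a - 3)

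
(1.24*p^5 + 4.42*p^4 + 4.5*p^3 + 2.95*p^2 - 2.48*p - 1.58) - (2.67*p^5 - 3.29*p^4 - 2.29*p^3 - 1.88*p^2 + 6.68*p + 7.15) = -1.43*p^5 + 7.71*p^4 + 6.79*p^3 + 4.83*p^2 - 9.16*p - 8.73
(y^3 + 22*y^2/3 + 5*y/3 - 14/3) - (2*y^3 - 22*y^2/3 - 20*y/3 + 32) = -y^3 + 44*y^2/3 + 25*y/3 - 110/3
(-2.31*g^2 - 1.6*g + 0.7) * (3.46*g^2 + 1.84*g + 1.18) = -7.9926*g^4 - 9.7864*g^3 - 3.2478*g^2 - 0.6*g + 0.826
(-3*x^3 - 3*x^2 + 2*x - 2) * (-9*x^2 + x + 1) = 27*x^5 + 24*x^4 - 24*x^3 + 17*x^2 - 2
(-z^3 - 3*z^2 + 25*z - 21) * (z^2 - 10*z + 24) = -z^5 + 7*z^4 + 31*z^3 - 343*z^2 + 810*z - 504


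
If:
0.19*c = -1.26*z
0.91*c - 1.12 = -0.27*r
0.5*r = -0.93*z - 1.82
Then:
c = 2.13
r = -3.04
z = -0.32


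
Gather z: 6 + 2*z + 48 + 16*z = 18*z + 54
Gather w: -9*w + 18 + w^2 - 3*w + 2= w^2 - 12*w + 20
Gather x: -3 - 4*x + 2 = -4*x - 1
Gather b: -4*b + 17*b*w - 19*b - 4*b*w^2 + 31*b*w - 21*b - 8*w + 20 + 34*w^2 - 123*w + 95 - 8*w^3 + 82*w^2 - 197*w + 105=b*(-4*w^2 + 48*w - 44) - 8*w^3 + 116*w^2 - 328*w + 220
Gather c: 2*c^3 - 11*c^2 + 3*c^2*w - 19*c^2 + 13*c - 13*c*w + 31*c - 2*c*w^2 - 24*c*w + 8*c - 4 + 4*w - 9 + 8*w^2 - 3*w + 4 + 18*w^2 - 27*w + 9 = 2*c^3 + c^2*(3*w - 30) + c*(-2*w^2 - 37*w + 52) + 26*w^2 - 26*w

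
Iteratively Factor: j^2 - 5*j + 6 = (j - 2)*(j - 3)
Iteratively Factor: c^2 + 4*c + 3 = (c + 3)*(c + 1)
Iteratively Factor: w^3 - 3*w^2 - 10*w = (w + 2)*(w^2 - 5*w) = w*(w + 2)*(w - 5)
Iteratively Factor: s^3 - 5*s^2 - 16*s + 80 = (s - 4)*(s^2 - s - 20) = (s - 5)*(s - 4)*(s + 4)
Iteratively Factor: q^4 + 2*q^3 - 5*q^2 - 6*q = (q - 2)*(q^3 + 4*q^2 + 3*q) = (q - 2)*(q + 3)*(q^2 + q) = q*(q - 2)*(q + 3)*(q + 1)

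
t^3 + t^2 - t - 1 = (t - 1)*(t + 1)^2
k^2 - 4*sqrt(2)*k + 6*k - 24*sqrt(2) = (k + 6)*(k - 4*sqrt(2))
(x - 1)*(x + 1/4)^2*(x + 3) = x^4 + 5*x^3/2 - 31*x^2/16 - 11*x/8 - 3/16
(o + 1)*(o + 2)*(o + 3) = o^3 + 6*o^2 + 11*o + 6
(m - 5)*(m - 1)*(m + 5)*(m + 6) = m^4 + 5*m^3 - 31*m^2 - 125*m + 150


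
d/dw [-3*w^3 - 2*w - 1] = -9*w^2 - 2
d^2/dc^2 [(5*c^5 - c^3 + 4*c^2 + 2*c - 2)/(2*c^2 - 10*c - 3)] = 2*(60*c^7 - 800*c^6 + 2730*c^5 + 2250*c^4 + 432*c^3 - 42*c^2 + 129*c - 236)/(8*c^6 - 120*c^5 + 564*c^4 - 640*c^3 - 846*c^2 - 270*c - 27)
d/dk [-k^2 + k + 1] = 1 - 2*k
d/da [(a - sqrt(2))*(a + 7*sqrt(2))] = 2*a + 6*sqrt(2)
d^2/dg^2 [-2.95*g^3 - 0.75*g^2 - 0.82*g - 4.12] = -17.7*g - 1.5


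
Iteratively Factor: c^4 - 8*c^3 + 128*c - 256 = (c - 4)*(c^3 - 4*c^2 - 16*c + 64) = (c - 4)*(c + 4)*(c^2 - 8*c + 16) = (c - 4)^2*(c + 4)*(c - 4)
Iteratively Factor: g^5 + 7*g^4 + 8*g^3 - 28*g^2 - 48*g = (g + 2)*(g^4 + 5*g^3 - 2*g^2 - 24*g) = g*(g + 2)*(g^3 + 5*g^2 - 2*g - 24) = g*(g - 2)*(g + 2)*(g^2 + 7*g + 12) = g*(g - 2)*(g + 2)*(g + 4)*(g + 3)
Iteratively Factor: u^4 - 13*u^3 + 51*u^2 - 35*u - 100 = (u - 5)*(u^3 - 8*u^2 + 11*u + 20) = (u - 5)^2*(u^2 - 3*u - 4) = (u - 5)^2*(u - 4)*(u + 1)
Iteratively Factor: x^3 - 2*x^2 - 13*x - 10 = (x - 5)*(x^2 + 3*x + 2) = (x - 5)*(x + 1)*(x + 2)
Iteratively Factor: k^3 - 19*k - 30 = (k - 5)*(k^2 + 5*k + 6) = (k - 5)*(k + 3)*(k + 2)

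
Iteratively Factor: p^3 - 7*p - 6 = (p + 2)*(p^2 - 2*p - 3) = (p - 3)*(p + 2)*(p + 1)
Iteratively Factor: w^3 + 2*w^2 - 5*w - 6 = (w - 2)*(w^2 + 4*w + 3) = (w - 2)*(w + 1)*(w + 3)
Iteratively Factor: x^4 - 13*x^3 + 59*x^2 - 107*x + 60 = (x - 5)*(x^3 - 8*x^2 + 19*x - 12) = (x - 5)*(x - 4)*(x^2 - 4*x + 3) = (x - 5)*(x - 4)*(x - 3)*(x - 1)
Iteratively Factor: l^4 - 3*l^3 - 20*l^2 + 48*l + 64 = (l - 4)*(l^3 + l^2 - 16*l - 16) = (l - 4)^2*(l^2 + 5*l + 4) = (l - 4)^2*(l + 1)*(l + 4)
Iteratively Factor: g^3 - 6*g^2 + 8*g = (g)*(g^2 - 6*g + 8) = g*(g - 4)*(g - 2)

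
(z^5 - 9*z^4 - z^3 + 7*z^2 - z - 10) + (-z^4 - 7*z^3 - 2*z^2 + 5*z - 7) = z^5 - 10*z^4 - 8*z^3 + 5*z^2 + 4*z - 17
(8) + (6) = 14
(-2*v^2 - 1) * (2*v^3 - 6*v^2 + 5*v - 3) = -4*v^5 + 12*v^4 - 12*v^3 + 12*v^2 - 5*v + 3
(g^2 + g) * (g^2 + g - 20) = g^4 + 2*g^3 - 19*g^2 - 20*g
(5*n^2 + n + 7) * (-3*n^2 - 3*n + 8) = -15*n^4 - 18*n^3 + 16*n^2 - 13*n + 56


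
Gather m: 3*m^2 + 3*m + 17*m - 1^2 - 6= 3*m^2 + 20*m - 7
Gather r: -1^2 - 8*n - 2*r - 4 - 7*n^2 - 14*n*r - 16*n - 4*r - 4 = -7*n^2 - 24*n + r*(-14*n - 6) - 9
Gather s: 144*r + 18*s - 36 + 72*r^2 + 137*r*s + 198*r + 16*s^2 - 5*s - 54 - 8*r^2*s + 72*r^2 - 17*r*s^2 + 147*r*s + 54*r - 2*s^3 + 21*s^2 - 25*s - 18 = 144*r^2 + 396*r - 2*s^3 + s^2*(37 - 17*r) + s*(-8*r^2 + 284*r - 12) - 108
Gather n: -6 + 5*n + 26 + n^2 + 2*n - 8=n^2 + 7*n + 12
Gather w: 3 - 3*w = 3 - 3*w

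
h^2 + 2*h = h*(h + 2)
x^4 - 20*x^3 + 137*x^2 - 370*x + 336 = (x - 8)*(x - 7)*(x - 3)*(x - 2)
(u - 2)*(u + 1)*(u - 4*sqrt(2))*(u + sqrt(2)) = u^4 - 3*sqrt(2)*u^3 - u^3 - 10*u^2 + 3*sqrt(2)*u^2 + 8*u + 6*sqrt(2)*u + 16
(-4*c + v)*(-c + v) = 4*c^2 - 5*c*v + v^2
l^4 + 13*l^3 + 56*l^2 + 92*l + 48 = (l + 1)*(l + 2)*(l + 4)*(l + 6)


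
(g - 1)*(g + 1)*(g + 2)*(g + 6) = g^4 + 8*g^3 + 11*g^2 - 8*g - 12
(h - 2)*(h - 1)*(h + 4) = h^3 + h^2 - 10*h + 8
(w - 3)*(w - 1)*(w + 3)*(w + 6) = w^4 + 5*w^3 - 15*w^2 - 45*w + 54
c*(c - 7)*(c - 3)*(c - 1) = c^4 - 11*c^3 + 31*c^2 - 21*c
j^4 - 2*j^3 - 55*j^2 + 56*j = j*(j - 8)*(j - 1)*(j + 7)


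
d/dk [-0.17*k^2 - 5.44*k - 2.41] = -0.34*k - 5.44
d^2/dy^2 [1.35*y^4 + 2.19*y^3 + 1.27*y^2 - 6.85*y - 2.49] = 16.2*y^2 + 13.14*y + 2.54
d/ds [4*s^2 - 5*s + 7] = 8*s - 5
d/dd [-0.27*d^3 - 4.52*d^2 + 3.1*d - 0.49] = -0.81*d^2 - 9.04*d + 3.1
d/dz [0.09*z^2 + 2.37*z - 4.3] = 0.18*z + 2.37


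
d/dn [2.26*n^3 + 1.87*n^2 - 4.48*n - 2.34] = 6.78*n^2 + 3.74*n - 4.48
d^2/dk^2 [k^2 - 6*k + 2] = 2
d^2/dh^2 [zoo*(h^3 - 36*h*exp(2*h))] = zoo*(h*exp(2*h) + h + exp(2*h))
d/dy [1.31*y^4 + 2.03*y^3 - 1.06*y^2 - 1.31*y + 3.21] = 5.24*y^3 + 6.09*y^2 - 2.12*y - 1.31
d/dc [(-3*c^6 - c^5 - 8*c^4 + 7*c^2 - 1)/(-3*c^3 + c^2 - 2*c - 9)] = (27*c^8 - 6*c^7 + 51*c^6 + 154*c^5 + 114*c^4 + 288*c^3 - 23*c^2 - 124*c - 2)/(9*c^6 - 6*c^5 + 13*c^4 + 50*c^3 - 14*c^2 + 36*c + 81)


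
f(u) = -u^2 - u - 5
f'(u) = -2*u - 1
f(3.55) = -21.15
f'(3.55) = -8.10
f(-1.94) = -6.82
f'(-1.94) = 2.88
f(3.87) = -23.85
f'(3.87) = -8.74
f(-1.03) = -5.03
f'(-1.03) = 1.06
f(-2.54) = -8.91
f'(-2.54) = 4.08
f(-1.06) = -5.06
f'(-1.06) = 1.12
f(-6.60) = -41.96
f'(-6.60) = 12.20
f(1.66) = -9.42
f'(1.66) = -4.32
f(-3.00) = -11.00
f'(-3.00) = 5.00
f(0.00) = -5.00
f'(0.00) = -1.00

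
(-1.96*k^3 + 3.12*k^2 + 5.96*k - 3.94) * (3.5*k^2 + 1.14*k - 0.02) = -6.86*k^5 + 8.6856*k^4 + 24.456*k^3 - 7.058*k^2 - 4.6108*k + 0.0788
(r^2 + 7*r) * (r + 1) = r^3 + 8*r^2 + 7*r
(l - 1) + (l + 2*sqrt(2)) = 2*l - 1 + 2*sqrt(2)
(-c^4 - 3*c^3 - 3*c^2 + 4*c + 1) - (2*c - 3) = -c^4 - 3*c^3 - 3*c^2 + 2*c + 4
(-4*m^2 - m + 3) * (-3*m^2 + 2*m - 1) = 12*m^4 - 5*m^3 - 7*m^2 + 7*m - 3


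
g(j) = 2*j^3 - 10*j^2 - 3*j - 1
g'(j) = 6*j^2 - 20*j - 3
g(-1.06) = -11.44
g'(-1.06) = 24.94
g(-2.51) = -88.10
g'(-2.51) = 85.00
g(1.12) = -14.09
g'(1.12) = -17.87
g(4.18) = -42.19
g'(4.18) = 18.23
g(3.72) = -47.59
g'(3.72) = 5.63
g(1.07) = -13.21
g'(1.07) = -17.53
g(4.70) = -28.35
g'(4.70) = 35.54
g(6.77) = 140.94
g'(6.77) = 136.60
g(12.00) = 1979.00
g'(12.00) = 621.00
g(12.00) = 1979.00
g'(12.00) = 621.00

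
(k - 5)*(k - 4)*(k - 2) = k^3 - 11*k^2 + 38*k - 40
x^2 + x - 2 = (x - 1)*(x + 2)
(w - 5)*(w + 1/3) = w^2 - 14*w/3 - 5/3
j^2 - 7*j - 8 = (j - 8)*(j + 1)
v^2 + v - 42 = (v - 6)*(v + 7)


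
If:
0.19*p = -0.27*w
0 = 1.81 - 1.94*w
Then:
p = -1.33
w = 0.93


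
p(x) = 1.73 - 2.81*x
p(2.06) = -4.06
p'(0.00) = -2.81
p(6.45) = -16.39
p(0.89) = -0.77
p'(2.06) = -2.81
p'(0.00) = -2.81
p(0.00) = 1.73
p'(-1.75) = -2.81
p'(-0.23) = -2.81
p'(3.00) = -2.81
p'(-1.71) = -2.81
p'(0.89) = -2.81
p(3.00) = -6.70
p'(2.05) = -2.81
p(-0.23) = 2.38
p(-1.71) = 6.54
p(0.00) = 1.73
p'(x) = -2.81000000000000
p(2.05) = -4.03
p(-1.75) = 6.65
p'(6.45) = -2.81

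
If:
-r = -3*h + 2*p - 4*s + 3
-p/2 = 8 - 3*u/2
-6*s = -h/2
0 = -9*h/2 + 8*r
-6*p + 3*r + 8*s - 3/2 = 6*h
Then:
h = 180/287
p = -207/328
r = 405/1148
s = 15/287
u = 5041/984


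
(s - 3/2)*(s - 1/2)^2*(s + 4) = s^4 + 3*s^3/2 - 33*s^2/4 + 53*s/8 - 3/2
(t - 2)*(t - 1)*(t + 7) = t^3 + 4*t^2 - 19*t + 14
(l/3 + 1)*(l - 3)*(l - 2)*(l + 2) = l^4/3 - 13*l^2/3 + 12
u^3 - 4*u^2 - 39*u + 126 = (u - 7)*(u - 3)*(u + 6)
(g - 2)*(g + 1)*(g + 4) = g^3 + 3*g^2 - 6*g - 8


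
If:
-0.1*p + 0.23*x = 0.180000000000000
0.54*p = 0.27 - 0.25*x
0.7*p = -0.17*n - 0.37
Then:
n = -2.65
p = 0.11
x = 0.83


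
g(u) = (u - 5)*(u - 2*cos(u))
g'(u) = u + (u - 5)*(2*sin(u) + 1) - 2*cos(u)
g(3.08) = -9.75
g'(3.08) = 2.92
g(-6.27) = 93.20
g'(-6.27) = -19.84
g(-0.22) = 11.34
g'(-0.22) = -5.11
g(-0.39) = 12.07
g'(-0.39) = -3.53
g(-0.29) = 11.67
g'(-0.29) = -4.47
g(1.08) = -0.54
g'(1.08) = -10.70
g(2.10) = -9.02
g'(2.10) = -4.80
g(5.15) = 0.65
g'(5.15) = 4.18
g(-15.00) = 269.61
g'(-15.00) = -7.47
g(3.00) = -9.96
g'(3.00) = 2.42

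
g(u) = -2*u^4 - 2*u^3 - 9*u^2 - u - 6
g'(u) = -8*u^3 - 6*u^2 - 18*u - 1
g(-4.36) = -729.69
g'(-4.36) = 626.48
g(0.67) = -11.71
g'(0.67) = -18.16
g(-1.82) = -43.88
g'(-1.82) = 60.11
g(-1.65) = -34.69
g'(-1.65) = 48.30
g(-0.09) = -5.98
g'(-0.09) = 0.58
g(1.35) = -35.32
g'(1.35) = -55.92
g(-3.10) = -214.51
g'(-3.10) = 235.47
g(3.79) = -660.60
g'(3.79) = -590.92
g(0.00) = -6.00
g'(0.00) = -1.00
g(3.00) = -306.00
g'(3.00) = -325.00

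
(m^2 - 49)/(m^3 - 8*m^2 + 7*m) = (m + 7)/(m*(m - 1))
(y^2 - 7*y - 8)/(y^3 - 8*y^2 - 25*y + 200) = (y + 1)/(y^2 - 25)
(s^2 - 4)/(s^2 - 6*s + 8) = (s + 2)/(s - 4)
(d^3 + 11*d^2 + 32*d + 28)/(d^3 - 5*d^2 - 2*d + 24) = (d^2 + 9*d + 14)/(d^2 - 7*d + 12)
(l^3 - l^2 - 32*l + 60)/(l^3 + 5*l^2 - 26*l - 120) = (l - 2)/(l + 4)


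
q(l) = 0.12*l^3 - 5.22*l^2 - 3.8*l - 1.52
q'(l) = 0.36*l^2 - 10.44*l - 3.8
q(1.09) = -11.71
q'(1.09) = -14.75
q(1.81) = -24.79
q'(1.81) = -21.52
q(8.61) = -344.61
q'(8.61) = -67.00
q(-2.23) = -20.34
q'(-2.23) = 21.27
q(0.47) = -4.45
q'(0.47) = -8.63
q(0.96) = -9.87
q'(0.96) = -13.49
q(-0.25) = -0.90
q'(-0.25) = -1.17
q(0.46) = -4.36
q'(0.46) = -8.53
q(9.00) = -371.06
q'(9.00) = -68.60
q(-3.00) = -40.34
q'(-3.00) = 30.76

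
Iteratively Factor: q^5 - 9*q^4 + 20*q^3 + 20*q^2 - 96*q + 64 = (q - 4)*(q^4 - 5*q^3 + 20*q - 16) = (q - 4)*(q + 2)*(q^3 - 7*q^2 + 14*q - 8) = (q - 4)*(q - 2)*(q + 2)*(q^2 - 5*q + 4) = (q - 4)*(q - 2)*(q - 1)*(q + 2)*(q - 4)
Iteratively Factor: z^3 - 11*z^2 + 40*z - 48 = (z - 4)*(z^2 - 7*z + 12) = (z - 4)*(z - 3)*(z - 4)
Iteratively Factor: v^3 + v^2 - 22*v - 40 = (v - 5)*(v^2 + 6*v + 8) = (v - 5)*(v + 2)*(v + 4)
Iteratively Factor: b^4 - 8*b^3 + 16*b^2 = (b - 4)*(b^3 - 4*b^2) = b*(b - 4)*(b^2 - 4*b) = b*(b - 4)^2*(b)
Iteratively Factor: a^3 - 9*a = (a - 3)*(a^2 + 3*a) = (a - 3)*(a + 3)*(a)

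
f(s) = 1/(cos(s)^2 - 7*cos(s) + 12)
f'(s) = (2*sin(s)*cos(s) - 7*sin(s))/(cos(s)^2 - 7*cos(s) + 12)^2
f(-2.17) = 0.06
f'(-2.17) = 0.03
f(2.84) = 0.05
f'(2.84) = -0.01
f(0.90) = 0.12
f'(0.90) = -0.07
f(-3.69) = 0.05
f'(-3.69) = -0.01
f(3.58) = 0.05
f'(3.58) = 0.01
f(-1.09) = 0.11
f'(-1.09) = 0.07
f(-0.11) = 0.17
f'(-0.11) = 0.02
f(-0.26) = 0.16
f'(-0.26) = 0.03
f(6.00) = 0.16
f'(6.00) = 0.04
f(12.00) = 0.15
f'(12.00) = 0.06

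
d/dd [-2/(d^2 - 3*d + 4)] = 2*(2*d - 3)/(d^2 - 3*d + 4)^2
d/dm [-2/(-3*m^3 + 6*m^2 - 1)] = 6*m*(4 - 3*m)/(3*m^3 - 6*m^2 + 1)^2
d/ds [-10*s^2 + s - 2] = 1 - 20*s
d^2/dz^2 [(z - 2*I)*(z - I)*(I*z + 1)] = 6*I*z + 8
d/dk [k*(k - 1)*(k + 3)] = 3*k^2 + 4*k - 3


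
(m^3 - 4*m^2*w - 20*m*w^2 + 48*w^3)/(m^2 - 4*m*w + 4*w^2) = (-m^2 + 2*m*w + 24*w^2)/(-m + 2*w)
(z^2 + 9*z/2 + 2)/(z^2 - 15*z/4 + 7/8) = 4*(2*z^2 + 9*z + 4)/(8*z^2 - 30*z + 7)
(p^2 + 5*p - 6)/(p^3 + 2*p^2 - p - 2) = (p + 6)/(p^2 + 3*p + 2)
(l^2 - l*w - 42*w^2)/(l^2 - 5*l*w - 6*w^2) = (-l^2 + l*w + 42*w^2)/(-l^2 + 5*l*w + 6*w^2)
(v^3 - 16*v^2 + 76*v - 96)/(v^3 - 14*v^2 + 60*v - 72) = (v - 8)/(v - 6)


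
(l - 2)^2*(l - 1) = l^3 - 5*l^2 + 8*l - 4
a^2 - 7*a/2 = a*(a - 7/2)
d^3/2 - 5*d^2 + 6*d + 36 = (d/2 + 1)*(d - 6)^2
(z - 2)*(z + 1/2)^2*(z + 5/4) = z^4 + z^3/4 - 3*z^2 - 43*z/16 - 5/8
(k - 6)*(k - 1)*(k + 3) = k^3 - 4*k^2 - 15*k + 18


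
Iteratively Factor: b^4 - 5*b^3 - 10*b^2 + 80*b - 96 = (b - 4)*(b^3 - b^2 - 14*b + 24) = (b - 4)*(b - 2)*(b^2 + b - 12) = (b - 4)*(b - 3)*(b - 2)*(b + 4)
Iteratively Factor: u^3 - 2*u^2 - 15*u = (u)*(u^2 - 2*u - 15) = u*(u - 5)*(u + 3)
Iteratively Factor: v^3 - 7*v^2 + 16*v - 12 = (v - 2)*(v^2 - 5*v + 6) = (v - 3)*(v - 2)*(v - 2)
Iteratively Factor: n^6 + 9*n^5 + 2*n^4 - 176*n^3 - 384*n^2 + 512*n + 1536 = (n + 3)*(n^5 + 6*n^4 - 16*n^3 - 128*n^2 + 512) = (n - 4)*(n + 3)*(n^4 + 10*n^3 + 24*n^2 - 32*n - 128) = (n - 4)*(n + 3)*(n + 4)*(n^3 + 6*n^2 - 32) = (n - 4)*(n + 3)*(n + 4)^2*(n^2 + 2*n - 8) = (n - 4)*(n - 2)*(n + 3)*(n + 4)^2*(n + 4)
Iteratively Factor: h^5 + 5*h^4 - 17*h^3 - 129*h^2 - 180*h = (h)*(h^4 + 5*h^3 - 17*h^2 - 129*h - 180) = h*(h + 3)*(h^3 + 2*h^2 - 23*h - 60) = h*(h + 3)*(h + 4)*(h^2 - 2*h - 15) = h*(h + 3)^2*(h + 4)*(h - 5)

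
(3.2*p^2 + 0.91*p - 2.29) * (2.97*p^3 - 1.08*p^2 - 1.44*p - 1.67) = 9.504*p^5 - 0.7533*p^4 - 12.3921*p^3 - 4.1812*p^2 + 1.7779*p + 3.8243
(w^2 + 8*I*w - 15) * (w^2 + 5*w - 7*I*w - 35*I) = w^4 + 5*w^3 + I*w^3 + 41*w^2 + 5*I*w^2 + 205*w + 105*I*w + 525*I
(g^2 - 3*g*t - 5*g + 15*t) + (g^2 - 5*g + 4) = 2*g^2 - 3*g*t - 10*g + 15*t + 4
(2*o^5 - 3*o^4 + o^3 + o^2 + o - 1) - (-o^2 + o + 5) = 2*o^5 - 3*o^4 + o^3 + 2*o^2 - 6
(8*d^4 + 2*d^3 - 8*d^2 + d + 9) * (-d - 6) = -8*d^5 - 50*d^4 - 4*d^3 + 47*d^2 - 15*d - 54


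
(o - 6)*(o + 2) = o^2 - 4*o - 12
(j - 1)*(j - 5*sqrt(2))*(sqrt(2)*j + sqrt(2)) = sqrt(2)*j^3 - 10*j^2 - sqrt(2)*j + 10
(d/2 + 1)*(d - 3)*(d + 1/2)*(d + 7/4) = d^4/2 + 5*d^3/8 - 59*d^2/16 - 115*d/16 - 21/8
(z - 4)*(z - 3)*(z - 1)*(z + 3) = z^4 - 5*z^3 - 5*z^2 + 45*z - 36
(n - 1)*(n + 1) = n^2 - 1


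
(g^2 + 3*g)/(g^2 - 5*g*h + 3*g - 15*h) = g/(g - 5*h)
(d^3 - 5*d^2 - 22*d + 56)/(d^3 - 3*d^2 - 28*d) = (d - 2)/d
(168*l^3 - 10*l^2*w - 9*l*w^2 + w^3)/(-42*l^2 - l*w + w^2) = (-24*l^2 - 2*l*w + w^2)/(6*l + w)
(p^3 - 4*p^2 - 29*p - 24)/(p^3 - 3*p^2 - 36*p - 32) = (p + 3)/(p + 4)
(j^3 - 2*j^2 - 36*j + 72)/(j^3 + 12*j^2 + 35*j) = (j^3 - 2*j^2 - 36*j + 72)/(j*(j^2 + 12*j + 35))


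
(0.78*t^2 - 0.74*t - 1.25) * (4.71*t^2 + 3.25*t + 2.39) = 3.6738*t^4 - 0.9504*t^3 - 6.4283*t^2 - 5.8311*t - 2.9875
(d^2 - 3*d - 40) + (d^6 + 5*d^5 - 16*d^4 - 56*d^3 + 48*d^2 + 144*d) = d^6 + 5*d^5 - 16*d^4 - 56*d^3 + 49*d^2 + 141*d - 40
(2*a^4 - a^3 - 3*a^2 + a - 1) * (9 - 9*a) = -18*a^5 + 27*a^4 + 18*a^3 - 36*a^2 + 18*a - 9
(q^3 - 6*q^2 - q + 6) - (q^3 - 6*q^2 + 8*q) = 6 - 9*q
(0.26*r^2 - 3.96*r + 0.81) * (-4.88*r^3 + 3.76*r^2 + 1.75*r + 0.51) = -1.2688*r^5 + 20.3024*r^4 - 18.3874*r^3 - 3.7518*r^2 - 0.6021*r + 0.4131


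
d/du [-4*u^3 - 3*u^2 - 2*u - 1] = -12*u^2 - 6*u - 2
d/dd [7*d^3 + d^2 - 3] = d*(21*d + 2)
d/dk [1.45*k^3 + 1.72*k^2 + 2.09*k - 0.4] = 4.35*k^2 + 3.44*k + 2.09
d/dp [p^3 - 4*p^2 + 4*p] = 3*p^2 - 8*p + 4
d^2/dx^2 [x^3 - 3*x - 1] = 6*x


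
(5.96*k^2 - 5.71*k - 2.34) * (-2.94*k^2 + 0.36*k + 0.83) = -17.5224*k^4 + 18.933*k^3 + 9.7708*k^2 - 5.5817*k - 1.9422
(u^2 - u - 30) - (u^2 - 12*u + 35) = 11*u - 65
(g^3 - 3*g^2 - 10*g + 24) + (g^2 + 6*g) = g^3 - 2*g^2 - 4*g + 24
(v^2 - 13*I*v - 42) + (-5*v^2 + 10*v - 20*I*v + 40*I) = -4*v^2 + 10*v - 33*I*v - 42 + 40*I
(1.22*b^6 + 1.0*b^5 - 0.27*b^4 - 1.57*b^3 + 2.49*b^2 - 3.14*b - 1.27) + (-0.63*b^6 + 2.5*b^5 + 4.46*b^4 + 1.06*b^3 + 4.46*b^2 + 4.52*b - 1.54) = 0.59*b^6 + 3.5*b^5 + 4.19*b^4 - 0.51*b^3 + 6.95*b^2 + 1.38*b - 2.81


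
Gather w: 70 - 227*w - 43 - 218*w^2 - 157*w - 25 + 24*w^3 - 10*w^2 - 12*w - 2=24*w^3 - 228*w^2 - 396*w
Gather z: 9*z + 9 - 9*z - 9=0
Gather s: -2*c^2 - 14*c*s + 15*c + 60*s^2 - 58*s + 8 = -2*c^2 + 15*c + 60*s^2 + s*(-14*c - 58) + 8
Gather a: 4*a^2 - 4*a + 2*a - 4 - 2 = 4*a^2 - 2*a - 6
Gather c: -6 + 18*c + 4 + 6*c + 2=24*c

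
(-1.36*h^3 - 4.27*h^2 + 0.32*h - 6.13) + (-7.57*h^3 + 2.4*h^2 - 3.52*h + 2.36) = -8.93*h^3 - 1.87*h^2 - 3.2*h - 3.77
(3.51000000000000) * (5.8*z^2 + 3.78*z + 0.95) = 20.358*z^2 + 13.2678*z + 3.3345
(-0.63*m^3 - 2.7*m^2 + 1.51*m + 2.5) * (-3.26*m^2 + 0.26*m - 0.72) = 2.0538*m^5 + 8.6382*m^4 - 5.171*m^3 - 5.8134*m^2 - 0.4372*m - 1.8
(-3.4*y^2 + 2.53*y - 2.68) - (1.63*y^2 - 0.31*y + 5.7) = -5.03*y^2 + 2.84*y - 8.38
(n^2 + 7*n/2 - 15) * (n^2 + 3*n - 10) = n^4 + 13*n^3/2 - 29*n^2/2 - 80*n + 150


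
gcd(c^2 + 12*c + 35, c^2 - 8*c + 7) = 1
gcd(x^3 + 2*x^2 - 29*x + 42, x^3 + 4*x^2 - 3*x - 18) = x - 2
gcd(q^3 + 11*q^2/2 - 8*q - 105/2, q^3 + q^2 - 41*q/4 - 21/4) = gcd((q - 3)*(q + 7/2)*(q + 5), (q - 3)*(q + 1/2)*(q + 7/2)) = q^2 + q/2 - 21/2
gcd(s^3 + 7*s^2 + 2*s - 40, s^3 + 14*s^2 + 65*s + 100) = s^2 + 9*s + 20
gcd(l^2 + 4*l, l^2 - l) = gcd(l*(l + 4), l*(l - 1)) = l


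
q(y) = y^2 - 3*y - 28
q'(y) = 2*y - 3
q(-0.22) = -27.29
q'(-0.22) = -3.44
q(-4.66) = 7.70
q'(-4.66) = -12.32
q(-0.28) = -27.08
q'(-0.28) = -3.56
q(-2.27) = -16.04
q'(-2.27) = -7.54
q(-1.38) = -21.96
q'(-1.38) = -5.76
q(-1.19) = -23.01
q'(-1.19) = -5.38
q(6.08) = -9.27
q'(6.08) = 9.16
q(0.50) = -29.25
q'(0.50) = -2.00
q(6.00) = -10.00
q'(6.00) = 9.00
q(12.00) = 80.00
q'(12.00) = 21.00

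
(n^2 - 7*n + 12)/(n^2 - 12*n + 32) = (n - 3)/(n - 8)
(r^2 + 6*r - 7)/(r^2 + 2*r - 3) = (r + 7)/(r + 3)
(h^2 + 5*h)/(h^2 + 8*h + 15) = h/(h + 3)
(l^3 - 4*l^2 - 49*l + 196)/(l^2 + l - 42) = (l^2 - 11*l + 28)/(l - 6)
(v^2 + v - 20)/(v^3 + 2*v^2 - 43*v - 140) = (v - 4)/(v^2 - 3*v - 28)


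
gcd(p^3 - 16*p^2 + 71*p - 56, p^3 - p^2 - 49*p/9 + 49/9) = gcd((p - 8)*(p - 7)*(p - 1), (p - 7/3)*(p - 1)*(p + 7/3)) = p - 1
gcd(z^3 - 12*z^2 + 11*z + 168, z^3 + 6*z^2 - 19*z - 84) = z + 3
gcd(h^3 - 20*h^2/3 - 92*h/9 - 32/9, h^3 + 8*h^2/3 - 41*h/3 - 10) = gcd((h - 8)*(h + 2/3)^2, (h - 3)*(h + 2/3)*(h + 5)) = h + 2/3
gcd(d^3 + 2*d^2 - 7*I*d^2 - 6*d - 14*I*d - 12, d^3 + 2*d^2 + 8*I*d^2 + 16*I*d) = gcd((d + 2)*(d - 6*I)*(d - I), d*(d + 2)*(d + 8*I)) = d + 2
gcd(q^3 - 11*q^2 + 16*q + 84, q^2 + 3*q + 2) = q + 2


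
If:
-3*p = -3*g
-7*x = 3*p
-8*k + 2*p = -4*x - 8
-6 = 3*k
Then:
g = -84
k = -2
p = -84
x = 36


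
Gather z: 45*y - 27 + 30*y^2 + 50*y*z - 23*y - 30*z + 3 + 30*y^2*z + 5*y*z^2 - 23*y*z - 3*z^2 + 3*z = 30*y^2 + 22*y + z^2*(5*y - 3) + z*(30*y^2 + 27*y - 27) - 24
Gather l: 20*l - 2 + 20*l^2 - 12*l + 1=20*l^2 + 8*l - 1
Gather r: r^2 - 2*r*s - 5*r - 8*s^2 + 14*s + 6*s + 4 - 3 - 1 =r^2 + r*(-2*s - 5) - 8*s^2 + 20*s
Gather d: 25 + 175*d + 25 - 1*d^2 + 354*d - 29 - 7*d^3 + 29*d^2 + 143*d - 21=-7*d^3 + 28*d^2 + 672*d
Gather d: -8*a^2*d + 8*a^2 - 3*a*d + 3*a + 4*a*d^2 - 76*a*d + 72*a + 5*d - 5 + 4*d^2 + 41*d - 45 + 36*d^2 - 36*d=8*a^2 + 75*a + d^2*(4*a + 40) + d*(-8*a^2 - 79*a + 10) - 50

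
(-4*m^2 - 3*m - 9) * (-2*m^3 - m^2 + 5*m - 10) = 8*m^5 + 10*m^4 + m^3 + 34*m^2 - 15*m + 90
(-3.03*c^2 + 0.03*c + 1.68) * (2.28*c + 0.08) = -6.9084*c^3 - 0.174*c^2 + 3.8328*c + 0.1344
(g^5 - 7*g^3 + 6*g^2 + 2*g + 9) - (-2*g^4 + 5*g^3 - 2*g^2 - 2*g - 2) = g^5 + 2*g^4 - 12*g^3 + 8*g^2 + 4*g + 11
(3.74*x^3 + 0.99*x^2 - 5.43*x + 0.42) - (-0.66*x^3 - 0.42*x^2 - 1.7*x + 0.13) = 4.4*x^3 + 1.41*x^2 - 3.73*x + 0.29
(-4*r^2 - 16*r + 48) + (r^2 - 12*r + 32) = -3*r^2 - 28*r + 80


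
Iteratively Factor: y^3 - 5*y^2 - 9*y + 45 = (y - 5)*(y^2 - 9) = (y - 5)*(y + 3)*(y - 3)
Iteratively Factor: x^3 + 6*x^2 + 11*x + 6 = (x + 3)*(x^2 + 3*x + 2) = (x + 2)*(x + 3)*(x + 1)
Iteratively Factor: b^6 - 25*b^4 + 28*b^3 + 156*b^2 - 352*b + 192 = (b - 2)*(b^5 + 2*b^4 - 21*b^3 - 14*b^2 + 128*b - 96) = (b - 2)^2*(b^4 + 4*b^3 - 13*b^2 - 40*b + 48) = (b - 3)*(b - 2)^2*(b^3 + 7*b^2 + 8*b - 16) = (b - 3)*(b - 2)^2*(b + 4)*(b^2 + 3*b - 4) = (b - 3)*(b - 2)^2*(b + 4)^2*(b - 1)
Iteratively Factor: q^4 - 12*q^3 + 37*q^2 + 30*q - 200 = (q - 5)*(q^3 - 7*q^2 + 2*q + 40) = (q - 5)*(q + 2)*(q^2 - 9*q + 20) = (q - 5)^2*(q + 2)*(q - 4)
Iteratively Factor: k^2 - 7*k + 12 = (k - 4)*(k - 3)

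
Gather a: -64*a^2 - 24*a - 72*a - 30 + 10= -64*a^2 - 96*a - 20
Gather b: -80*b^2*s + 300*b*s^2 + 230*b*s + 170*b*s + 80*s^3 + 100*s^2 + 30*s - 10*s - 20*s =-80*b^2*s + b*(300*s^2 + 400*s) + 80*s^3 + 100*s^2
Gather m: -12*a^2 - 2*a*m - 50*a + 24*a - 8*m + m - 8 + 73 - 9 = -12*a^2 - 26*a + m*(-2*a - 7) + 56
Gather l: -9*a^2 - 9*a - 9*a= -9*a^2 - 18*a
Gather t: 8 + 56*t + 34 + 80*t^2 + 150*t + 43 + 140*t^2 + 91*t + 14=220*t^2 + 297*t + 99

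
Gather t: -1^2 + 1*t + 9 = t + 8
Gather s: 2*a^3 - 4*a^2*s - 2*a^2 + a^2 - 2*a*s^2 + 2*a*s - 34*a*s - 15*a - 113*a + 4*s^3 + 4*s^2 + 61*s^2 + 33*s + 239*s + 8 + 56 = 2*a^3 - a^2 - 128*a + 4*s^3 + s^2*(65 - 2*a) + s*(-4*a^2 - 32*a + 272) + 64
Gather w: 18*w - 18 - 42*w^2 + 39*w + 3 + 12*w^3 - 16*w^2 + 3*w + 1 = 12*w^3 - 58*w^2 + 60*w - 14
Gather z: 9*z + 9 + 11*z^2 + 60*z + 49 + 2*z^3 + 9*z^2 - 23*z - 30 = 2*z^3 + 20*z^2 + 46*z + 28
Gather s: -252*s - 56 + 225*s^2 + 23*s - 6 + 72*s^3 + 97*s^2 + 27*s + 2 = 72*s^3 + 322*s^2 - 202*s - 60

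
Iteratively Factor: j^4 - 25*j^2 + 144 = (j - 4)*(j^3 + 4*j^2 - 9*j - 36) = (j - 4)*(j + 3)*(j^2 + j - 12) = (j - 4)*(j - 3)*(j + 3)*(j + 4)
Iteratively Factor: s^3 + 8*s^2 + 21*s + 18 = (s + 2)*(s^2 + 6*s + 9) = (s + 2)*(s + 3)*(s + 3)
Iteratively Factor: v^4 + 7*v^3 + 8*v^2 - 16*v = (v + 4)*(v^3 + 3*v^2 - 4*v) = (v - 1)*(v + 4)*(v^2 + 4*v) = (v - 1)*(v + 4)^2*(v)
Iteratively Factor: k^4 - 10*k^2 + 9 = (k + 1)*(k^3 - k^2 - 9*k + 9) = (k + 1)*(k + 3)*(k^2 - 4*k + 3) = (k - 3)*(k + 1)*(k + 3)*(k - 1)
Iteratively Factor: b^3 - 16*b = (b - 4)*(b^2 + 4*b) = b*(b - 4)*(b + 4)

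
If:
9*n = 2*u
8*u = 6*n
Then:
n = 0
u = 0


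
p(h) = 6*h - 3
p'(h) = 6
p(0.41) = -0.54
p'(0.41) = 6.00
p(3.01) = 15.06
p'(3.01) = 6.00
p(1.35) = 5.10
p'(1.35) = 6.00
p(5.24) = 28.44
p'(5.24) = 6.00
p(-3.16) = -21.96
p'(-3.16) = 6.00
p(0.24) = -1.56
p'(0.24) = 6.00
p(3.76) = 19.56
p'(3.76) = 6.00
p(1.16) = 3.96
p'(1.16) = 6.00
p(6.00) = 33.00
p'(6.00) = 6.00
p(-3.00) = -21.00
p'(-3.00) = 6.00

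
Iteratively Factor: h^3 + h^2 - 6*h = (h - 2)*(h^2 + 3*h) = (h - 2)*(h + 3)*(h)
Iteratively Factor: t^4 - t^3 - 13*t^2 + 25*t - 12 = (t + 4)*(t^3 - 5*t^2 + 7*t - 3) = (t - 3)*(t + 4)*(t^2 - 2*t + 1) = (t - 3)*(t - 1)*(t + 4)*(t - 1)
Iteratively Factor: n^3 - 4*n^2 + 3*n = (n)*(n^2 - 4*n + 3) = n*(n - 1)*(n - 3)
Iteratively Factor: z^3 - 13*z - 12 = (z + 1)*(z^2 - z - 12) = (z - 4)*(z + 1)*(z + 3)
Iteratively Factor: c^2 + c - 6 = (c + 3)*(c - 2)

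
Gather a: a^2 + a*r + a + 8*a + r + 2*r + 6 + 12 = a^2 + a*(r + 9) + 3*r + 18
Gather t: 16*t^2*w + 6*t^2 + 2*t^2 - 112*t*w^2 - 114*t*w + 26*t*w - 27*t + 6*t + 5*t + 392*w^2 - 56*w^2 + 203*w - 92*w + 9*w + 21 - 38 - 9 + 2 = t^2*(16*w + 8) + t*(-112*w^2 - 88*w - 16) + 336*w^2 + 120*w - 24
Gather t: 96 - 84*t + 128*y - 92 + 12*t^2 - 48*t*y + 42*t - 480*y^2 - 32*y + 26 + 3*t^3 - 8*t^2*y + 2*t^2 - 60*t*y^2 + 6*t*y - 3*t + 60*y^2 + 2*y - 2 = 3*t^3 + t^2*(14 - 8*y) + t*(-60*y^2 - 42*y - 45) - 420*y^2 + 98*y + 28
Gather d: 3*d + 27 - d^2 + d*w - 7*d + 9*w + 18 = -d^2 + d*(w - 4) + 9*w + 45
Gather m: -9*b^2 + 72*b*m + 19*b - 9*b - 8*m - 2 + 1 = -9*b^2 + 10*b + m*(72*b - 8) - 1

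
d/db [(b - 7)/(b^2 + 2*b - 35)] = (b^2 + 2*b - 2*(b - 7)*(b + 1) - 35)/(b^2 + 2*b - 35)^2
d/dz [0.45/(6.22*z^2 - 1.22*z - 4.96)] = (0.549 - 5.598*z)/(-6.22*z^2 + 1.22*z + 4.96)^2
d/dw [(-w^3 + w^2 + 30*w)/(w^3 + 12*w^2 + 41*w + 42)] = (-13*w^4 - 142*w^3 - 445*w^2 + 84*w + 1260)/(w^6 + 24*w^5 + 226*w^4 + 1068*w^3 + 2689*w^2 + 3444*w + 1764)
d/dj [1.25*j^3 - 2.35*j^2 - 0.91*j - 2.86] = 3.75*j^2 - 4.7*j - 0.91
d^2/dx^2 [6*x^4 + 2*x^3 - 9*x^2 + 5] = 72*x^2 + 12*x - 18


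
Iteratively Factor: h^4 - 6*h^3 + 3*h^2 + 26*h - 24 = (h - 3)*(h^3 - 3*h^2 - 6*h + 8) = (h - 3)*(h + 2)*(h^2 - 5*h + 4) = (h - 3)*(h - 1)*(h + 2)*(h - 4)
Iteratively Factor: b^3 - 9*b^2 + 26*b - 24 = (b - 3)*(b^2 - 6*b + 8) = (b - 3)*(b - 2)*(b - 4)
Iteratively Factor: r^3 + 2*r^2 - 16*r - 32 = (r - 4)*(r^2 + 6*r + 8) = (r - 4)*(r + 4)*(r + 2)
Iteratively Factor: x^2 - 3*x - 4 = (x + 1)*(x - 4)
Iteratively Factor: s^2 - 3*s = (s - 3)*(s)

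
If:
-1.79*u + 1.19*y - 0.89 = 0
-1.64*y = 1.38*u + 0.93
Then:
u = -0.56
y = -0.10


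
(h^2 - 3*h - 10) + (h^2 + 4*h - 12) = 2*h^2 + h - 22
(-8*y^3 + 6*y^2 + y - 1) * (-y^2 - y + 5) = 8*y^5 + 2*y^4 - 47*y^3 + 30*y^2 + 6*y - 5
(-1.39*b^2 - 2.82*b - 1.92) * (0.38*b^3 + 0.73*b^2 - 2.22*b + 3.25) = -0.5282*b^5 - 2.0863*b^4 + 0.2976*b^3 + 0.3413*b^2 - 4.9026*b - 6.24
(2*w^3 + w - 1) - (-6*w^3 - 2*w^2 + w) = 8*w^3 + 2*w^2 - 1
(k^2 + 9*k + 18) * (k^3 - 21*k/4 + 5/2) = k^5 + 9*k^4 + 51*k^3/4 - 179*k^2/4 - 72*k + 45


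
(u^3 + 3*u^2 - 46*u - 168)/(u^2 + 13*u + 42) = (u^2 - 3*u - 28)/(u + 7)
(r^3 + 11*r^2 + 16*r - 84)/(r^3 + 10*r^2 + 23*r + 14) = (r^2 + 4*r - 12)/(r^2 + 3*r + 2)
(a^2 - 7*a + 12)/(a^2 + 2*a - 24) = (a - 3)/(a + 6)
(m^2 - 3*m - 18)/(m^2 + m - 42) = (m + 3)/(m + 7)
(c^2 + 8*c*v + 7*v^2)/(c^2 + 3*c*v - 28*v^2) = (-c - v)/(-c + 4*v)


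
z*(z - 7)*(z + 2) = z^3 - 5*z^2 - 14*z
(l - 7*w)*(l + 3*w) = l^2 - 4*l*w - 21*w^2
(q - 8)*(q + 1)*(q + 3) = q^3 - 4*q^2 - 29*q - 24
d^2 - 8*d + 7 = (d - 7)*(d - 1)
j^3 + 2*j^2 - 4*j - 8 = (j - 2)*(j + 2)^2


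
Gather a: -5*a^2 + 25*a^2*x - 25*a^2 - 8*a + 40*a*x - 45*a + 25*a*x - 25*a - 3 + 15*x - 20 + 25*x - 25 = a^2*(25*x - 30) + a*(65*x - 78) + 40*x - 48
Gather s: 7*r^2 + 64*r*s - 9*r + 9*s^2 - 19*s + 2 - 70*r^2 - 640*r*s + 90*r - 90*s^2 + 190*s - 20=-63*r^2 + 81*r - 81*s^2 + s*(171 - 576*r) - 18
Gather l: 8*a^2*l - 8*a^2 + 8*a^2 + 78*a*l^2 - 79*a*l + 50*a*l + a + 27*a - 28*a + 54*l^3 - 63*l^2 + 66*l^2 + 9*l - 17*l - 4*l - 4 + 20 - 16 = 54*l^3 + l^2*(78*a + 3) + l*(8*a^2 - 29*a - 12)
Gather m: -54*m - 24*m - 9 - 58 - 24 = -78*m - 91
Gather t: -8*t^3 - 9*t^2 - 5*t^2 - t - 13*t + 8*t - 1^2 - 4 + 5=-8*t^3 - 14*t^2 - 6*t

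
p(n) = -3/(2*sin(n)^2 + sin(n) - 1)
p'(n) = -3*(-4*sin(n)*cos(n) - cos(n))/(2*sin(n)^2 + sin(n) - 1)^2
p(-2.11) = 7.78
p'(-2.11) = 25.23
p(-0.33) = 2.69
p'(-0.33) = -0.68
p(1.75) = -1.56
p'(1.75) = -0.72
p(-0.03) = 2.92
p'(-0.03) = 2.50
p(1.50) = -1.51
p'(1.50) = 0.27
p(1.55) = -1.50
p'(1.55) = 0.08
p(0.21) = 4.26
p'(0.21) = 10.84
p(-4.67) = -1.50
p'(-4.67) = -0.16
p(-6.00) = 5.32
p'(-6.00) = 19.15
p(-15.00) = 3.73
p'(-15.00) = 5.64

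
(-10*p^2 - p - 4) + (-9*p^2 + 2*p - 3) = -19*p^2 + p - 7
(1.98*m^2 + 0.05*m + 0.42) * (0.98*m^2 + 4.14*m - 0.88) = 1.9404*m^4 + 8.2462*m^3 - 1.1238*m^2 + 1.6948*m - 0.3696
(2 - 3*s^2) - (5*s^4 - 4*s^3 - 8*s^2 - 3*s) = -5*s^4 + 4*s^3 + 5*s^2 + 3*s + 2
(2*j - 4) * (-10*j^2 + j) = -20*j^3 + 42*j^2 - 4*j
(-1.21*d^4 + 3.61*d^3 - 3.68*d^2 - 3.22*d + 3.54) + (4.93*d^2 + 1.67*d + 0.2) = -1.21*d^4 + 3.61*d^3 + 1.25*d^2 - 1.55*d + 3.74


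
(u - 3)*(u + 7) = u^2 + 4*u - 21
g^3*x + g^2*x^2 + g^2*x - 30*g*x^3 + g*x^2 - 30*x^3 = (g - 5*x)*(g + 6*x)*(g*x + x)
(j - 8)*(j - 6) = j^2 - 14*j + 48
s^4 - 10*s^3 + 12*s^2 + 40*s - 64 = (s - 8)*(s - 2)^2*(s + 2)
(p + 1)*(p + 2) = p^2 + 3*p + 2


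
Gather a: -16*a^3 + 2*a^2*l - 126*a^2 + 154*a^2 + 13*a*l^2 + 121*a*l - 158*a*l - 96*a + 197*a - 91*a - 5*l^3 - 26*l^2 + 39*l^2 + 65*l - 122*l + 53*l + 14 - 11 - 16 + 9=-16*a^3 + a^2*(2*l + 28) + a*(13*l^2 - 37*l + 10) - 5*l^3 + 13*l^2 - 4*l - 4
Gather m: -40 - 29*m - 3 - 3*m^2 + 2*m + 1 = -3*m^2 - 27*m - 42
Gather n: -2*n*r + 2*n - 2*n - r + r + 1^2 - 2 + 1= -2*n*r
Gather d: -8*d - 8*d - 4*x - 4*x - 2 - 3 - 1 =-16*d - 8*x - 6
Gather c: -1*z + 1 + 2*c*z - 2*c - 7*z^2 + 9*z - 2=c*(2*z - 2) - 7*z^2 + 8*z - 1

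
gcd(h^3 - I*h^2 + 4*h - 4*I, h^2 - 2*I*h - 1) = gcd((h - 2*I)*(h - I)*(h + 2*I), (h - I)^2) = h - I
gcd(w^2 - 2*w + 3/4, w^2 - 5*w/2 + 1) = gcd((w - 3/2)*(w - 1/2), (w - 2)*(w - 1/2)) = w - 1/2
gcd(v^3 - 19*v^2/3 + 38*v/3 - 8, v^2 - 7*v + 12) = v - 3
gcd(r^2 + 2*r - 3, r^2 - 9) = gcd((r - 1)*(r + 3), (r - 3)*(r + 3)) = r + 3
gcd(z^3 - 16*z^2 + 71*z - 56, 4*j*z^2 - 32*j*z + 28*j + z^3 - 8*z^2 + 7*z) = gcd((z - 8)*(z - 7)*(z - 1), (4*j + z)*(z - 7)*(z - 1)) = z^2 - 8*z + 7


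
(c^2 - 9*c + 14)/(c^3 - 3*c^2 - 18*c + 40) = (c - 7)/(c^2 - c - 20)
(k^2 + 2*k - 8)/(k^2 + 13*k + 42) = (k^2 + 2*k - 8)/(k^2 + 13*k + 42)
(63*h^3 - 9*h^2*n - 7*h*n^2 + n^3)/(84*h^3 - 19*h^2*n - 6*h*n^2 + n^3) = (3*h + n)/(4*h + n)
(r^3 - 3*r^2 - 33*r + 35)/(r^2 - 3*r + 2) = (r^2 - 2*r - 35)/(r - 2)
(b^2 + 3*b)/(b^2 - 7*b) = (b + 3)/(b - 7)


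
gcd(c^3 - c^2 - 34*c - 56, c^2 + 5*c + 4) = c + 4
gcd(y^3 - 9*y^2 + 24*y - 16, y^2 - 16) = y - 4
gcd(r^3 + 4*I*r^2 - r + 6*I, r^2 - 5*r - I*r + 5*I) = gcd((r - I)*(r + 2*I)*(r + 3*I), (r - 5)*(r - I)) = r - I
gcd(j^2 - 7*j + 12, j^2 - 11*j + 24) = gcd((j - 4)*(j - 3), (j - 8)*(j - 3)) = j - 3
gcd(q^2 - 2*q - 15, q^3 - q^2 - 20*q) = q - 5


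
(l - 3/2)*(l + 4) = l^2 + 5*l/2 - 6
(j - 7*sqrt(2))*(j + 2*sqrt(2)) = j^2 - 5*sqrt(2)*j - 28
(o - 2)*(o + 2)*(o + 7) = o^3 + 7*o^2 - 4*o - 28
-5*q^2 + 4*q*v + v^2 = (-q + v)*(5*q + v)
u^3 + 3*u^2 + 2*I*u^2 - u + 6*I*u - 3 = (u + 3)*(u + I)^2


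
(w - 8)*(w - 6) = w^2 - 14*w + 48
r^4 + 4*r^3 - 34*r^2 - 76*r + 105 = (r - 5)*(r - 1)*(r + 3)*(r + 7)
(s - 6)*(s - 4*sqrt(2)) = s^2 - 6*s - 4*sqrt(2)*s + 24*sqrt(2)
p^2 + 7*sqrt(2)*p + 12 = (p + sqrt(2))*(p + 6*sqrt(2))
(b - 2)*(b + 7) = b^2 + 5*b - 14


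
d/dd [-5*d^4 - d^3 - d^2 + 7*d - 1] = -20*d^3 - 3*d^2 - 2*d + 7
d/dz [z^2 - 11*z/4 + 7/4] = 2*z - 11/4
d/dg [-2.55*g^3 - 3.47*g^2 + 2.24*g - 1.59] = -7.65*g^2 - 6.94*g + 2.24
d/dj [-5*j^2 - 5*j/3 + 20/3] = -10*j - 5/3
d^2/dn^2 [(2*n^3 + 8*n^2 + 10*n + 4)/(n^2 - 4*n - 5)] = 168/(n^3 - 15*n^2 + 75*n - 125)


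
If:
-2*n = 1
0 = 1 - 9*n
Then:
No Solution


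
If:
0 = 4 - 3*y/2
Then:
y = 8/3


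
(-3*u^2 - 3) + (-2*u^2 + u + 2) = -5*u^2 + u - 1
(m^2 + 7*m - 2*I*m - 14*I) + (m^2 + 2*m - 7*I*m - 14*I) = 2*m^2 + 9*m - 9*I*m - 28*I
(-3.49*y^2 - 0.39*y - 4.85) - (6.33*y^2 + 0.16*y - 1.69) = -9.82*y^2 - 0.55*y - 3.16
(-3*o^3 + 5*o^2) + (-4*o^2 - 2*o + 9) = -3*o^3 + o^2 - 2*o + 9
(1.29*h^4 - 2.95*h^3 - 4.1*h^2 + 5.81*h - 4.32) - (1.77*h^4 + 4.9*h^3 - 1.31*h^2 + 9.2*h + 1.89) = -0.48*h^4 - 7.85*h^3 - 2.79*h^2 - 3.39*h - 6.21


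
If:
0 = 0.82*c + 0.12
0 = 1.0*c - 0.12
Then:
No Solution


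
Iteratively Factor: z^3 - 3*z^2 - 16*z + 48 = (z - 4)*(z^2 + z - 12) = (z - 4)*(z + 4)*(z - 3)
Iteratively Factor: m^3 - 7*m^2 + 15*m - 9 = (m - 1)*(m^2 - 6*m + 9) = (m - 3)*(m - 1)*(m - 3)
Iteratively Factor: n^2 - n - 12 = (n - 4)*(n + 3)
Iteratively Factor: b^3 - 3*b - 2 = (b - 2)*(b^2 + 2*b + 1) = (b - 2)*(b + 1)*(b + 1)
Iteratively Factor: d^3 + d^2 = (d)*(d^2 + d) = d*(d + 1)*(d)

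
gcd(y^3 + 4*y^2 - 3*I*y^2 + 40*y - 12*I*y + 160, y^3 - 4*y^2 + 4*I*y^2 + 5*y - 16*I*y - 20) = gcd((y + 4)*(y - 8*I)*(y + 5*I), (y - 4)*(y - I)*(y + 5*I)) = y + 5*I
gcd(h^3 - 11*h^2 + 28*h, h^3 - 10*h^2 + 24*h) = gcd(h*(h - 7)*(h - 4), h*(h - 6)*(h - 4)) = h^2 - 4*h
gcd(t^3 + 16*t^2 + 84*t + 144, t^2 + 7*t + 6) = t + 6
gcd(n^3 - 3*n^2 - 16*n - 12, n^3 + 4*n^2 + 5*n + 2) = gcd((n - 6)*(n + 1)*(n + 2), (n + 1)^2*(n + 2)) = n^2 + 3*n + 2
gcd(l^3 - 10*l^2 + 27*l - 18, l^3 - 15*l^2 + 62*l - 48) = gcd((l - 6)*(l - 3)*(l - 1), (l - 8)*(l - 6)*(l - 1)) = l^2 - 7*l + 6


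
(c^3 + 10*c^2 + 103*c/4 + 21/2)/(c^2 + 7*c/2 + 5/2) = (4*c^3 + 40*c^2 + 103*c + 42)/(2*(2*c^2 + 7*c + 5))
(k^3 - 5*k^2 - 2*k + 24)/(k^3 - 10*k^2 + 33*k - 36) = (k + 2)/(k - 3)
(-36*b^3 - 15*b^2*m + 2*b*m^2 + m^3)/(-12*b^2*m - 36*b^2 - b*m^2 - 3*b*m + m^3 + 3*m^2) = (3*b + m)/(m + 3)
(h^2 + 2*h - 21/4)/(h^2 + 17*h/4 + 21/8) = 2*(2*h - 3)/(4*h + 3)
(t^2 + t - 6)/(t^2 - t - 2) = (t + 3)/(t + 1)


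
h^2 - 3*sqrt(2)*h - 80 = (h - 8*sqrt(2))*(h + 5*sqrt(2))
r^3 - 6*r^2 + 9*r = r*(r - 3)^2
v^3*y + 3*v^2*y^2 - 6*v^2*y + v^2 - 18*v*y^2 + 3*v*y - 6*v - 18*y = (v - 6)*(v + 3*y)*(v*y + 1)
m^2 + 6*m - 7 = (m - 1)*(m + 7)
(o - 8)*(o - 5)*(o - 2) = o^3 - 15*o^2 + 66*o - 80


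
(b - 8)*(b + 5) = b^2 - 3*b - 40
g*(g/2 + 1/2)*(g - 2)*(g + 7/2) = g^4/2 + 5*g^3/4 - 11*g^2/4 - 7*g/2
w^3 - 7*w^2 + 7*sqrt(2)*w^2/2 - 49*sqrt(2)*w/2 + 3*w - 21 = (w - 7)*(w + sqrt(2)/2)*(w + 3*sqrt(2))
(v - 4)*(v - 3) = v^2 - 7*v + 12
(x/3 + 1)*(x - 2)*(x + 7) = x^3/3 + 8*x^2/3 + x/3 - 14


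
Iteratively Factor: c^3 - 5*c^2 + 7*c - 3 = (c - 1)*(c^2 - 4*c + 3) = (c - 3)*(c - 1)*(c - 1)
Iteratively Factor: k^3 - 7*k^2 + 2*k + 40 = (k + 2)*(k^2 - 9*k + 20) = (k - 5)*(k + 2)*(k - 4)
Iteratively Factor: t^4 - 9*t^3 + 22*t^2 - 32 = (t - 4)*(t^3 - 5*t^2 + 2*t + 8) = (t - 4)^2*(t^2 - t - 2) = (t - 4)^2*(t + 1)*(t - 2)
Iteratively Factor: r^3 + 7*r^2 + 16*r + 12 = (r + 3)*(r^2 + 4*r + 4) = (r + 2)*(r + 3)*(r + 2)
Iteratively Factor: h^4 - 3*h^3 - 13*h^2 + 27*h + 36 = (h - 3)*(h^3 - 13*h - 12) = (h - 3)*(h + 1)*(h^2 - h - 12) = (h - 4)*(h - 3)*(h + 1)*(h + 3)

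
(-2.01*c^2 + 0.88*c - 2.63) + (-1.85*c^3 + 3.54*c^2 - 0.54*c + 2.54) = -1.85*c^3 + 1.53*c^2 + 0.34*c - 0.0899999999999999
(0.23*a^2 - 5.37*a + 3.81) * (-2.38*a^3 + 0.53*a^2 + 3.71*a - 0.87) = -0.5474*a^5 + 12.9025*a^4 - 11.0606*a^3 - 18.1035*a^2 + 18.807*a - 3.3147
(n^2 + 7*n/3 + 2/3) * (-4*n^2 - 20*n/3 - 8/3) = -4*n^4 - 16*n^3 - 188*n^2/9 - 32*n/3 - 16/9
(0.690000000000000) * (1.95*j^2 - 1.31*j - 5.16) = 1.3455*j^2 - 0.9039*j - 3.5604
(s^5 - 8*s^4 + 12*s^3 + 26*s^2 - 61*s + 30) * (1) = s^5 - 8*s^4 + 12*s^3 + 26*s^2 - 61*s + 30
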